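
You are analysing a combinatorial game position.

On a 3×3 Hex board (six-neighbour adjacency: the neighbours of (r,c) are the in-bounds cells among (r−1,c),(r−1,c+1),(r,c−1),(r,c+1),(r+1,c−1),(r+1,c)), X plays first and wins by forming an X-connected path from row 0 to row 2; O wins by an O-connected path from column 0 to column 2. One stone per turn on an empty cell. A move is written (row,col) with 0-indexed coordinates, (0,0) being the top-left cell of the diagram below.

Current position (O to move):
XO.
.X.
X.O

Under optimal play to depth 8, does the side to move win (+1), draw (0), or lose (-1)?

[XO./.X./X.O] O move#1: (0,2):-1/XOO/.X./X.O*, (1,0):-1/XO./OX./X.O, (1,2):-1/XO./.XO/X.O, (2,1):-1/XO./.X./XOO
[XOO/.X./X.O] X move#2: (1,0):+1/XOO/XX./X.O*, (1,2):-1/XOO/.XX/X.O, (2,1):-1/XOO/.X./XXO
[XOO/XX./X.O] end (terminal -1, O#3); searched XO./.X./X.O to 8

value(XO./.X./X.O, O) = -1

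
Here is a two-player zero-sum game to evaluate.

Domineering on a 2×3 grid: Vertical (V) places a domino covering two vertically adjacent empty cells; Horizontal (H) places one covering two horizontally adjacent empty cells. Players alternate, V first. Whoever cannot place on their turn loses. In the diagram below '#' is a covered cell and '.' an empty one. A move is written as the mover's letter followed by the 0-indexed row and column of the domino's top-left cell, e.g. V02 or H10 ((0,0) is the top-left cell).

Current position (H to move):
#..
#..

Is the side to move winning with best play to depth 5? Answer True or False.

H winning at [#../#..]: True

[#../#..] H move#1: H01:+1/###/#..*, H11:+1/#../###
[###/#..] end (terminal -1, V#2); searched #../#.. to 5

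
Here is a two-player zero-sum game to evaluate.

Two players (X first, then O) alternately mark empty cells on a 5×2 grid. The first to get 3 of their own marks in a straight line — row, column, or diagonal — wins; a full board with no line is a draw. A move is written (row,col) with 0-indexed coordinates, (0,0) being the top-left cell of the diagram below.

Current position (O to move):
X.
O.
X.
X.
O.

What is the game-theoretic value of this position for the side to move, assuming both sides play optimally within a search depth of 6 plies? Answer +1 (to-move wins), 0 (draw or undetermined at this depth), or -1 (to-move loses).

value(X./O./X./X./O., O) = 0

ply 1, O at X./O./X./X./O. | (0,1)=+0→XO/O./X./X./O.*; (1,1)=+0→X./OO/X./X./O.; (2,1)=+0→X./O./XO/X./O.; (3,1)=+0→X./O./X./XO/O.; (4,1)=+0→X./O./X./X./OO
ply 2, X at XO/O./X./X./O. | (1,1)=+0→XO/OX/X./X./O.*; (2,1)=+0→XO/O./XX/X./O.; (3,1)=+0→XO/O./X./XX/O.; (4,1)=+0→XO/O./X./X./OX
ply 3, O at XO/OX/X./X./O. | (2,1)=+0→XO/OX/XO/X./O.*; (3,1)=+0→XO/OX/X./XO/O.; (4,1)=+0→XO/OX/X./X./OO
ply 4, X at XO/OX/XO/X./O. | (3,1)=+0→XO/OX/XO/XX/O.*; (4,1)=+0→XO/OX/XO/X./OX
ply 5, O at XO/OX/XO/XX/O. | (4,1)=+0→XO/OX/XO/XX/OO*
ply 6: XO/OX/XO/XX/OO is terminal +0 (X); from X./O./X./X./O. depth 6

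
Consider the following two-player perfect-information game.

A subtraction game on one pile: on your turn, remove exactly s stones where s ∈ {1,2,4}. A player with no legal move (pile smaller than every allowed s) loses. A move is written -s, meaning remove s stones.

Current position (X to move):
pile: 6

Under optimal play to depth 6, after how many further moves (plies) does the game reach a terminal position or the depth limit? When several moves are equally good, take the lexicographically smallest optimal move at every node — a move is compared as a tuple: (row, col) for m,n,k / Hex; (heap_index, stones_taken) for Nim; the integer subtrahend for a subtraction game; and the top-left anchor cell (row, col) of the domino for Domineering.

PV length from [6]: 4 plies

p1 X@[6]: -1[5]-1* -2[4]-1 -4[2]-1
p2 O@[5]: -1[4]-1 -2[3]+1* -4[1]-1
p3 X@[3]: -1[2]-1* -2[1]-1
p4 O@[2]: -1[1]-1 -2[0]+1*
p5 X@[0] terminal -1; root [6] d6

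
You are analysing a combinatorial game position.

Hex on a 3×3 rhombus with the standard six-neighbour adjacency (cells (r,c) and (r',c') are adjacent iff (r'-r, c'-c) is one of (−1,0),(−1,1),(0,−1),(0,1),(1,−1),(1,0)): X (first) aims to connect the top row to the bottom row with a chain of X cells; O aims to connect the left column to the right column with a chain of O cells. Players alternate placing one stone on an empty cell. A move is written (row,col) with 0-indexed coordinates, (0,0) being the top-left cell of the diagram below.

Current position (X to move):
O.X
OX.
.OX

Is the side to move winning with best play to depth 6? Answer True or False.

p1 X@[O.X/OX./.OX]: (0,1)[OXX/OX./.OX]+1* (1,2)[O.X/OXX/.OX]+1 (2,0)[O.X/OX./XOX]+1
p2 O@[OXX/OX./.OX]: (1,2)[OXX/OXO/.OX]-1* (2,0)[OXX/OX./OOX]-1
p3 X@[OXX/OXO/.OX]: (2,0)[OXX/OXO/XOX]+1*
p4 O@[OXX/OXO/XOX] terminal -1; root [O.X/OX./.OX] d6

X winning at [O.X/OX./.OX]: True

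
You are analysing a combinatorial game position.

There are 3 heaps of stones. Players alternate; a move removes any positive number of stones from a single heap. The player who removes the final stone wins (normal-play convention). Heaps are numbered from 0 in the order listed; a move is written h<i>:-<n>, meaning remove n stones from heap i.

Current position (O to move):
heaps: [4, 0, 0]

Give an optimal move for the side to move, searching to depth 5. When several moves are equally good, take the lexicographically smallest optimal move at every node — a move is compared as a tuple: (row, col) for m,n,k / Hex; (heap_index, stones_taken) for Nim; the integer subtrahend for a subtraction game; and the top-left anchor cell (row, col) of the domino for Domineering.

ply 1, O at (4,0,0) | h0:-1=-1→(3,0,0); h0:-2=-1→(2,0,0); h0:-3=-1→(1,0,0); h0:-4=+1→(0,0,0)*
ply 2: (0,0,0) is terminal -1 (X); from (4,0,0) depth 5

O's best at [(4,0,0)]: h0:-4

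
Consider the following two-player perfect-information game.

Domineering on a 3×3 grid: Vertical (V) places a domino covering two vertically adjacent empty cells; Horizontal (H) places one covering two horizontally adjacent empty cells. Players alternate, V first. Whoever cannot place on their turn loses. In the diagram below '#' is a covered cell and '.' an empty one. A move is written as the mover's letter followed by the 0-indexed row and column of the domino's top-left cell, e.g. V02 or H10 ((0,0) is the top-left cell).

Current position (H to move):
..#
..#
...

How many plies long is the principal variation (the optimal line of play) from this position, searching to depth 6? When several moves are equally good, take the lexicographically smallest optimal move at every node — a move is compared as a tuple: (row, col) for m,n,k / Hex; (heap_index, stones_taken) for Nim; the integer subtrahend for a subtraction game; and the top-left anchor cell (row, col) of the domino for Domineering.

p1 H@[..#/..#/...]: H00[###/..#/...]-1 H10[..#/###/...]+1* H20[..#/..#/##.]-1 H21[..#/..#/.##]-1
p2 V@[..#/###/...] terminal -1; root [..#/..#/...] d6

PV length from [..#/..#/...]: 1 ply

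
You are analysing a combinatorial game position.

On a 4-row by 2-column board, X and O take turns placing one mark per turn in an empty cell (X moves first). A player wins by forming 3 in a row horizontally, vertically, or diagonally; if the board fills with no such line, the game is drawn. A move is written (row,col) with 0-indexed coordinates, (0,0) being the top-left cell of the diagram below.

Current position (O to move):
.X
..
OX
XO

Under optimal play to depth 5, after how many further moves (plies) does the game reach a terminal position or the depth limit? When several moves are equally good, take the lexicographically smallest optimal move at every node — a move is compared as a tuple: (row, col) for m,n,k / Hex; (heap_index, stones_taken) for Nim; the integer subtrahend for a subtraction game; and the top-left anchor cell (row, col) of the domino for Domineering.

[.X/../OX/XO] O move#1: (0,0):-1/OX/../OX/XO, (1,0):-1/.X/O./OX/XO, (1,1):+0/.X/.O/OX/XO*
[.X/.O/OX/XO] X move#2: (0,0):+0/XX/.O/OX/XO*, (1,0):+0/.X/XO/OX/XO
[XX/.O/OX/XO] O move#3: (1,0):+0/XX/OO/OX/XO*
[XX/OO/OX/XO] end (terminal +0, X#4); searched .X/../OX/XO to 5

PV length from [.X/../OX/XO]: 3 plies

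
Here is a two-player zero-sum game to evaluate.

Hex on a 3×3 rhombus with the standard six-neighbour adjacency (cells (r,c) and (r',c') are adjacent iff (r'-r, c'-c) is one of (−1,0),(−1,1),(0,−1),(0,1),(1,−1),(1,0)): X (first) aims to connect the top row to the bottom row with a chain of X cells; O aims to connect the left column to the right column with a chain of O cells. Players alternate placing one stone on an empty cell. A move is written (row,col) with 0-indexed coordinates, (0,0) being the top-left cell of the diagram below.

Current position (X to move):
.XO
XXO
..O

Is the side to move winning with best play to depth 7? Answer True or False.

p1 X@[.XO/XXO/..O]: (0,0)[XXO/XXO/..O]+1* (2,0)[.XO/XXO/X.O]+1 (2,1)[.XO/XXO/.XO]+1
p2 O@[XXO/XXO/..O]: (2,0)[XXO/XXO/O.O]-1* (2,1)[XXO/XXO/.OO]-1
p3 X@[XXO/XXO/O.O]: (2,1)[XXO/XXO/OXO]+1*
p4 O@[XXO/XXO/OXO] terminal -1; root [.XO/XXO/..O] d7

X winning at [.XO/XXO/..O]: True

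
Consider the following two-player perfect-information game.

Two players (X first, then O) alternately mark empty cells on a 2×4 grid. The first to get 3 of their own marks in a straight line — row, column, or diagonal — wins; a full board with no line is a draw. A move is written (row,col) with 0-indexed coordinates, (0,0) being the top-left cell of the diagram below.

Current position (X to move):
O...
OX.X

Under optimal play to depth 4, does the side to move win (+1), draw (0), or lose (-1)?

value(O.../OX.X, X) = +1

p1 X@[O.../OX.X]: (0,1)[OX../OX.X]+0 (0,2)[O.X./OX.X]+0 (0,3)[O..X/OX.X]+0 (1,2)[O.../OXXX]+1*
p2 O@[O.../OXXX] terminal -1; root [O.../OX.X] d4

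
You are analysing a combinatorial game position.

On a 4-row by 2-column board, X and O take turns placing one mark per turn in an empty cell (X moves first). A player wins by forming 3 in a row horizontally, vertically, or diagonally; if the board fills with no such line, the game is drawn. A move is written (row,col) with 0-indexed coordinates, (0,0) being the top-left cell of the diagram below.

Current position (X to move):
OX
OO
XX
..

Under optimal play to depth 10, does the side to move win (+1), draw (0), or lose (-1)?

p1 X@[OX/OO/XX/..]: (3,0)[OX/OO/XX/X.]+0* (3,1)[OX/OO/XX/.X]+0
p2 O@[OX/OO/XX/X.]: (3,1)[OX/OO/XX/XO]+0*
p3 X@[OX/OO/XX/XO] terminal +0; root [OX/OO/XX/..] d10

value(OX/OO/XX/.., X) = 0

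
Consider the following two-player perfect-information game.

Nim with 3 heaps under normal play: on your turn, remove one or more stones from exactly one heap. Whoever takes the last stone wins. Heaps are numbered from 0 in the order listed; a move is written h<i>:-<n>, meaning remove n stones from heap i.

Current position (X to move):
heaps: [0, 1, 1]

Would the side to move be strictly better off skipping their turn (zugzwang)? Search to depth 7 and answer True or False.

p1 X@[(0,1,1)]: h1:-1[(0,0,1)]-1* h2:-1[(0,1,0)]-1
p2 O@[(0,0,1)]: h2:-1[(0,0,0)]+1*
p3 X@[(0,0,0)] terminal -1; root [(0,1,1)] d7
if X skipped the turn, O would face:
~ p1 O@[(0,1,1)]: h1:-1[(0,0,1)]-1* h2:-1[(0,1,0)]-1
~ p2 X@[(0,0,1)]: h2:-1[(0,0,0)]+1*
~ p3 O@[(0,0,0)] terminal -1; root [(0,1,1)] d7
compare (X): move=-1 vs pass=+1

zugzwang((0,1,1), X) = True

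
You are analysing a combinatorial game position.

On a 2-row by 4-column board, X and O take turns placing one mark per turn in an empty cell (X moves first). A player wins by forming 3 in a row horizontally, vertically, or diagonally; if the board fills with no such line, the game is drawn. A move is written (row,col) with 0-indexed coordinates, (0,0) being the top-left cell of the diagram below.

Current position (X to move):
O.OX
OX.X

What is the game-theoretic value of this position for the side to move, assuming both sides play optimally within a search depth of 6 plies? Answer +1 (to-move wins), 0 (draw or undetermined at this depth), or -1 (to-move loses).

ply 1, X at O.OX/OX.X | (0,1)=+0→OXOX/OX.X; (1,2)=+1→O.OX/OXXX*
ply 2: O.OX/OXXX is terminal -1 (O); from O.OX/OX.X depth 6

value(O.OX/OX.X, X) = +1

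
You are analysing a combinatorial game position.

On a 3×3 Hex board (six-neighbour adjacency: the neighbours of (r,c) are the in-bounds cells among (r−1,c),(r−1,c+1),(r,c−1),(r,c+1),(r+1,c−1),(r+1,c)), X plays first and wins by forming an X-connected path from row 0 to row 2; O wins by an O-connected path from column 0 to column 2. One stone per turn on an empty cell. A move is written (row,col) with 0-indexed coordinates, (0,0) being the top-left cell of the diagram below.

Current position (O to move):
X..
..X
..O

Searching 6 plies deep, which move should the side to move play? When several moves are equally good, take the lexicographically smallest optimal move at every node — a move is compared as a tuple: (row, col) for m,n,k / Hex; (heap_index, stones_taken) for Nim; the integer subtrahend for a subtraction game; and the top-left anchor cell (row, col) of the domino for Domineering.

p1 O@[X../..X/..O]: (0,1)[XO./..X/..O]-1 (0,2)[X.O/..X/..O]-1 (1,0)[X../O.X/..O]-1 (1,1)[X../.OX/..O]+1* (2,0)[X../..X/O.O]-1 (2,1)[X../..X/.OO]-1
p2 X@[X../.OX/..O]: (0,1)[XX./.OX/..O]-1* (0,2)[X.X/.OX/..O]-1 (1,0)[X../XOX/..O]-1 (2,0)[X../.OX/X.O]-1 (2,1)[X../.OX/.XO]-1
p3 O@[XX./.OX/..O]: (0,2)[XXO/.OX/..O]+1* (1,0)[XX./OOX/..O]+1 (2,0)[XX./.OX/O.O]+1 (2,1)[XX./.OX/.OO]+1
p4 X@[XXO/.OX/..O]: (1,0)[XXO/XOX/..O]-1* (2,0)[XXO/.OX/X.O]-1 (2,1)[XXO/.OX/.XO]-1
p5 O@[XXO/XOX/..O]: (2,0)[XXO/XOX/O.O]+1* (2,1)[XXO/XOX/.OO]-1
p6 X@[XXO/XOX/O.O] terminal -1; root [X../..X/..O] d6

O's best at [X../..X/..O]: (1,1)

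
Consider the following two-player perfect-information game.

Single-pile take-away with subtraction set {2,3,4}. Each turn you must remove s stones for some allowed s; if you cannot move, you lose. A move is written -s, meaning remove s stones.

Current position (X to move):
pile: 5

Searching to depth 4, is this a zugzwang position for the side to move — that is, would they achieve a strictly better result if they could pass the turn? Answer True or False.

zugzwang(5, X) = False

[5] X move#1: -2:-1/3, -3:-1/2, -4:+1/1*
[1] end (terminal -1, O#2); searched 5 to 4
pass branch (O moves first from the same position):
  | [5] O move#1: -2:-1/3, -3:-1/2, -4:+1/1*
  | [1] end (terminal -1, X#2); searched 5 to 4
X moving scores +1; X passing scores -1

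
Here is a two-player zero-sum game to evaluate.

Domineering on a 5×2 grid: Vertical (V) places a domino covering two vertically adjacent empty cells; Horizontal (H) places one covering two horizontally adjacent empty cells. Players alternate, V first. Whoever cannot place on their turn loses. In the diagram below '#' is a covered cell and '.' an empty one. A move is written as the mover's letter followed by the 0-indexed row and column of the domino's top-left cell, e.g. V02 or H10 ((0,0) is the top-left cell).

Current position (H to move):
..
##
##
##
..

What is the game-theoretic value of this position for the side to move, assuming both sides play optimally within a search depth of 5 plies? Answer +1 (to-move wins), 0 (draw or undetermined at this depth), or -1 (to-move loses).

p1 H@[../##/##/##/..]: H00[##/##/##/##/..]+1* H40[../##/##/##/##]+1
p2 V@[##/##/##/##/..] terminal -1; root [../##/##/##/..] d5

value(../##/##/##/.., H) = +1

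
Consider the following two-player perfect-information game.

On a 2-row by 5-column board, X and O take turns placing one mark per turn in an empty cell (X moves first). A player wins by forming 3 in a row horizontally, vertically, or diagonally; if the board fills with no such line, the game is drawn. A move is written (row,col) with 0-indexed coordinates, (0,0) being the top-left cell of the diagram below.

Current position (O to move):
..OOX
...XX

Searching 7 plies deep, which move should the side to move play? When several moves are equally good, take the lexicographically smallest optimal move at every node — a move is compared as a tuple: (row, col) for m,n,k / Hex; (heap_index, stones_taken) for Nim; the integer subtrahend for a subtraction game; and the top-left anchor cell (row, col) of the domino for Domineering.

ply 1, O at ..OOX/...XX | (0,0)=-1→O.OOX/...XX; (0,1)=+1→.OOOX/...XX*; (1,0)=-1→..OOX/O..XX; (1,1)=-1→..OOX/.O.XX; (1,2)=+0→..OOX/..OXX
ply 2: .OOOX/...XX is terminal -1 (X); from ..OOX/...XX depth 7

O's best at [..OOX/...XX]: (0,1)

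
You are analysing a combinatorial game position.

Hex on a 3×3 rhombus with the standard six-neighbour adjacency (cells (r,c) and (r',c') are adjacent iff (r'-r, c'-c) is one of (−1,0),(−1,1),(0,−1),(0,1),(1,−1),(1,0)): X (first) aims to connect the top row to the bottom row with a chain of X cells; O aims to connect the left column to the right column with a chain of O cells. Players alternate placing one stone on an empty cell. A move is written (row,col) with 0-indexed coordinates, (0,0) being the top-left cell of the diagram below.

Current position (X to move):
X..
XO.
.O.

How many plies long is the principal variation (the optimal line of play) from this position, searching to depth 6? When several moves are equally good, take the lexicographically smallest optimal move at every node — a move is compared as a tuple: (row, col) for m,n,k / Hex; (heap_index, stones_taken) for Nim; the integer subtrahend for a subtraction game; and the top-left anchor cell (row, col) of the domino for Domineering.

PV length from [X../XO./.O.]: 1 ply

[X../XO./.O.] X move#1: (0,1):-1/XX./XO./.O., (0,2):-1/X.X/XO./.O., (1,2):-1/X../XOX/.O., (2,0):+1/X../XO./XO.*, (2,2):-1/X../XO./.OX
[X../XO./XO.] end (terminal -1, O#2); searched X../XO./.O. to 6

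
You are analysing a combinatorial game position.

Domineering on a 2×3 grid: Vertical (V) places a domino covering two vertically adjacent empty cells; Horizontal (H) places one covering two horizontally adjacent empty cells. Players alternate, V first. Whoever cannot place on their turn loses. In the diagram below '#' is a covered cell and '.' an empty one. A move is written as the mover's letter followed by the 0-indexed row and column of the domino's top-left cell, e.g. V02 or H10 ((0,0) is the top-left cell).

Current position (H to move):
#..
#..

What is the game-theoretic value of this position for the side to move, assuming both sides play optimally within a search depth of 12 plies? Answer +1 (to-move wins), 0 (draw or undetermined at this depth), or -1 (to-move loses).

ply 1, H at #../#.. | H01=+1→###/#..*; H11=+1→#../###
ply 2: ###/#.. is terminal -1 (V); from #../#.. depth 12

value(#../#.., H) = +1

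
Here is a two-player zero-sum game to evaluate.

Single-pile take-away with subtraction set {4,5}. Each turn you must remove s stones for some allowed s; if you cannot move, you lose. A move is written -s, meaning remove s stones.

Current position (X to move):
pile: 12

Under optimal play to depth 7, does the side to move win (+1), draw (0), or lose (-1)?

value(12, X) = -1

[12] X move#1: -4:-1/8*, -5:-1/7
[8] O move#2: -4:-1/4, -5:+1/3*
[3] end (terminal -1, X#3); searched 12 to 7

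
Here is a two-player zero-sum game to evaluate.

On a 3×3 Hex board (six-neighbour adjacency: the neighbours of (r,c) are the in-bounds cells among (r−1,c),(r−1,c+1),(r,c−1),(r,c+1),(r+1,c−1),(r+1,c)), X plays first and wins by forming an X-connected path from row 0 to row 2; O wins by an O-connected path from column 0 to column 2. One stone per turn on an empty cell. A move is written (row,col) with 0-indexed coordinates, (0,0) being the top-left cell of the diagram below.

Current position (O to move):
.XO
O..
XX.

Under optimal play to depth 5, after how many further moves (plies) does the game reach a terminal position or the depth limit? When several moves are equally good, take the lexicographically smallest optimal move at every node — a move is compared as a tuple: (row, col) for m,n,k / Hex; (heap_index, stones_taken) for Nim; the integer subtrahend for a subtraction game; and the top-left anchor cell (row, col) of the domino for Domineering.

ply 1, O at .XO/O../XX. | (0,0)=-1→OXO/O../XX.; (1,1)=+1→.XO/OO./XX.*; (1,2)=-1→.XO/O.O/XX.; (2,2)=-1→.XO/O../XXO
ply 2: .XO/OO./XX. is terminal -1 (X); from .XO/O../XX. depth 5

PV length from [.XO/O../XX.]: 1 ply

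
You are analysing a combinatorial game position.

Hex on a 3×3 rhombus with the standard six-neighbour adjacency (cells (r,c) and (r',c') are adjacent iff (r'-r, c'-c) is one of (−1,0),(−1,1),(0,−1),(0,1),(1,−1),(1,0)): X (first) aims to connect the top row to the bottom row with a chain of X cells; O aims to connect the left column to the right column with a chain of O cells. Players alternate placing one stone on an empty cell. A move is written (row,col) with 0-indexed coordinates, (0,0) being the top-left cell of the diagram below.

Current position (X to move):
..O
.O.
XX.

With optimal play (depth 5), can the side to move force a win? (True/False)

X winning at [..O/.O./XX.]: True

[..O/.O./XX.] X move#1: (0,0):-1/X.O/.O./XX., (0,1):-1/.XO/.O./XX., (1,0):+1/..O/XO./XX.*, (1,2):-1/..O/.OX/XX., (2,2):-1/..O/.O./XXX
[..O/XO./XX.] O move#2: (0,0):-1/O.O/XO./XX.*, (0,1):-1/.OO/XO./XX., (1,2):-1/..O/XOO/XX., (2,2):-1/..O/XO./XXO
[O.O/XO./XX.] X move#3: (0,1):+1/OXO/XO./XX.*, (1,2):-1/O.O/XOX/XX., (2,2):-1/O.O/XO./XXX
[OXO/XO./XX.] end (terminal -1, O#4); searched ..O/.O./XX. to 5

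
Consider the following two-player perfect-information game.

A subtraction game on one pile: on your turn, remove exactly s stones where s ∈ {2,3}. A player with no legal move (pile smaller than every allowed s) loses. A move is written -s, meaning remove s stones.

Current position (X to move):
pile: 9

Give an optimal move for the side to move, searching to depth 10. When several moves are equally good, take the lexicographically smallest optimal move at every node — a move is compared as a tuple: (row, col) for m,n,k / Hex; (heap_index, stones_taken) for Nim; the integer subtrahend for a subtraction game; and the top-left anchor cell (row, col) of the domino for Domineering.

X's best at [9]: -3

ply 1, X at 9 | -2=-1→7; -3=+1→6*
ply 2, O at 6 | -2=-1→4*; -3=-1→3
ply 3, X at 4 | -2=-1→2; -3=+1→1*
ply 4: 1 is terminal -1 (O); from 9 depth 10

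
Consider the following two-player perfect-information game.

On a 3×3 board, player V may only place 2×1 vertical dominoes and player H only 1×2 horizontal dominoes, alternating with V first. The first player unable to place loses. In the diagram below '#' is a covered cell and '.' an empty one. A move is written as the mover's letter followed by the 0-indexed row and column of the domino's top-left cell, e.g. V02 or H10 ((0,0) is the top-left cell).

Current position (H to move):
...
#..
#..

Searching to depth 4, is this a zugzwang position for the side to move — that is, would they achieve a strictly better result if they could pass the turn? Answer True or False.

p1 H@[.../#../#..]: H00[##./#../#..]-1 H01[.##/#../#..]-1 H11[.../###/#..]+1* H21[.../#../###]-1
p2 V@[.../###/#..] terminal -1; root [.../#../#..] d4
pass branch (V moves first from the same position):
  | p1 V@[.../#../#..]: V01[.#./##./#..]+1* V02[..#/#.#/#..]+1 V11[.../##./##.]+1 V12[.../#.#/#.#]+1
  | p2 H@[.#./##./#..]: H21[.#./##./###]-1*
  | p3 V@[.#./##./###]: V02[.##/###/###]+1*
  | p4 H@[.##/###/###] terminal -1; root [.../#../#..] d4
H moving scores +1; H passing scores -1

zugzwang(.../#../#.., H) = False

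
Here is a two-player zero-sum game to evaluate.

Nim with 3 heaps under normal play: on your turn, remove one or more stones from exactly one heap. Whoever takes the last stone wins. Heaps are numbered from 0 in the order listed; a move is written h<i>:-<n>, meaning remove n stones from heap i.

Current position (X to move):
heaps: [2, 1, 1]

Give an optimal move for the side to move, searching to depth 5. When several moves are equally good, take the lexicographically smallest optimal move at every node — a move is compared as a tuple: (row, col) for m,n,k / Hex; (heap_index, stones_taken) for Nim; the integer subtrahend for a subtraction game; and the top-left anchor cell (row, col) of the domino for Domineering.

ply 1, X at (2,1,1) | h0:-1=-1→(1,1,1); h0:-2=+1→(0,1,1)*; h1:-1=-1→(2,0,1); h2:-1=-1→(2,1,0)
ply 2, O at (0,1,1) | h1:-1=-1→(0,0,1)*; h2:-1=-1→(0,1,0)
ply 3, X at (0,0,1) | h2:-1=+1→(0,0,0)*
ply 4: (0,0,0) is terminal -1 (O); from (2,1,1) depth 5

X's best at [(2,1,1)]: h0:-2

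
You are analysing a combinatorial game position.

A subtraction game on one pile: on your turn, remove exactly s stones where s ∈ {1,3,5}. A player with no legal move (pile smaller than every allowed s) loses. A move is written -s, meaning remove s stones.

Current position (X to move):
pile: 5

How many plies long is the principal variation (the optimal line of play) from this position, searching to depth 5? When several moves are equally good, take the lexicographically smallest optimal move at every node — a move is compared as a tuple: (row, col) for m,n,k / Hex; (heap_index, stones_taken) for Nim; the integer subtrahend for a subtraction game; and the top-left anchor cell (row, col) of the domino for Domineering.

PV length from [5]: 5 plies

[5] X move#1: -1:+1/4*, -3:+1/2, -5:+1/0
[4] O move#2: -1:-1/3*, -3:-1/1
[3] X move#3: -1:+1/2*, -3:+1/0
[2] O move#4: -1:-1/1*
[1] X move#5: -1:+1/0*
[0] end (terminal -1, O#6); searched 5 to 5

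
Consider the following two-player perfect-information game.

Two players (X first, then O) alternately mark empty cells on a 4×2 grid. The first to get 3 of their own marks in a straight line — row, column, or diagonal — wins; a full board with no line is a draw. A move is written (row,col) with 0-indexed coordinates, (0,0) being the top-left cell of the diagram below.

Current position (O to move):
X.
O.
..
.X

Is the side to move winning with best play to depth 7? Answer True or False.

p1 O@[X./O./../.X]: (0,1)[XO/O./../.X]+0* (1,1)[X./OO/../.X]+0 (2,0)[X./O./O./.X]+0 (2,1)[X./O./.O/.X]+0 (3,0)[X./O./../OX]+0
p2 X@[XO/O./../.X]: (1,1)[XO/OX/../.X]+0* (2,0)[XO/O./X./.X]+0 (2,1)[XO/O./.X/.X]+0 (3,0)[XO/O./../XX]+0
p3 O@[XO/OX/../.X]: (2,0)[XO/OX/O./.X]-1 (2,1)[XO/OX/.O/.X]+0* (3,0)[XO/OX/../OX]-1
p4 X@[XO/OX/.O/.X]: (2,0)[XO/OX/XO/.X]+0* (3,0)[XO/OX/.O/XX]+0
p5 O@[XO/OX/XO/.X]: (3,0)[XO/OX/XO/OX]+0*
p6 X@[XO/OX/XO/OX] terminal +0; root [X./O./../.X] d7

O winning at [X./O./../.X]: False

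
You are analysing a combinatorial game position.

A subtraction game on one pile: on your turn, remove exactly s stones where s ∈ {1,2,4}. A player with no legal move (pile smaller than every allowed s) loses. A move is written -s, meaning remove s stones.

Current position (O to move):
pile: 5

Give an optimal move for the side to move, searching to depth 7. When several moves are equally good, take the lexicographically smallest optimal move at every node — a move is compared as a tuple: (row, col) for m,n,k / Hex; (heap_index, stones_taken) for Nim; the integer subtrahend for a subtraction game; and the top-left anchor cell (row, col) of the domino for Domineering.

p1 O@[5]: -1[4]-1 -2[3]+1* -4[1]-1
p2 X@[3]: -1[2]-1* -2[1]-1
p3 O@[2]: -1[1]-1 -2[0]+1*
p4 X@[0] terminal -1; root [5] d7

O's best at [5]: -2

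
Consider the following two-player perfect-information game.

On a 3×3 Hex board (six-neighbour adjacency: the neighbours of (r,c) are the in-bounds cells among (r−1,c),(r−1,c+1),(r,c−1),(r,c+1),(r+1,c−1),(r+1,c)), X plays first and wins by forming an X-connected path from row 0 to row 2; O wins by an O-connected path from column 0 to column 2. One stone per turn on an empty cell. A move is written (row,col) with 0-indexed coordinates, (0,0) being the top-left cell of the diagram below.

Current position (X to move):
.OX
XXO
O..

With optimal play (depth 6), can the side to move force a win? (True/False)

X winning at [.OX/XXO/O..]: True

ply 1, X at .OX/XXO/O.. | (0,0)=-1→XOX/XXO/O..; (2,1)=+1→.OX/XXO/OX.*; (2,2)=-1→.OX/XXO/O.X
ply 2: .OX/XXO/OX. is terminal -1 (O); from .OX/XXO/O.. depth 6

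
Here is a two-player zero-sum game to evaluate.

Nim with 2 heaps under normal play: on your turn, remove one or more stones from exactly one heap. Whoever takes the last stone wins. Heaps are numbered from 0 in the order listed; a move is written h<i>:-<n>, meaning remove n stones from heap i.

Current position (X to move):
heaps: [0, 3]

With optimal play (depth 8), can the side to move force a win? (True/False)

X winning at [(0,3)]: True

ply 1, X at (0,3) | h1:-1=-1→(0,2); h1:-2=-1→(0,1); h1:-3=+1→(0,0)*
ply 2: (0,0) is terminal -1 (O); from (0,3) depth 8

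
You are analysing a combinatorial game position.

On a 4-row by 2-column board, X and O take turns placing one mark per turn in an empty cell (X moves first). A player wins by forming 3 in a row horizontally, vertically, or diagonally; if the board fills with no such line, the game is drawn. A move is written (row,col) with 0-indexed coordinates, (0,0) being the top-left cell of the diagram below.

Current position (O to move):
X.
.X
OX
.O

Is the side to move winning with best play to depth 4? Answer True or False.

ply 1, O at X./.X/OX/.O | (0,1)=+0→XO/.X/OX/.O*; (1,0)=-1→X./OX/OX/.O; (3,0)=-1→X./.X/OX/OO
ply 2, X at XO/.X/OX/.O | (1,0)=+0→XO/XX/OX/.O*; (3,0)=+0→XO/.X/OX/XO
ply 3, O at XO/XX/OX/.O | (3,0)=+0→XO/XX/OX/OO*
ply 4: XO/XX/OX/OO is terminal +0 (X); from X./.X/OX/.O depth 4

O winning at [X./.X/OX/.O]: False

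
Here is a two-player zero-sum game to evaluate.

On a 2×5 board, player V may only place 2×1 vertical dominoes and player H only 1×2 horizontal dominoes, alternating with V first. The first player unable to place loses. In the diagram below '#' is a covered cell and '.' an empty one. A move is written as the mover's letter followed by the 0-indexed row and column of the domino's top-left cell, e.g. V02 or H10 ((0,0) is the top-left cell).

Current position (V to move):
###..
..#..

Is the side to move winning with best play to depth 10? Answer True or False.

V winning at [###../..#..]: True

ply 1, V at ###../..#.. | V03=+1→####./..##.*; V04=+1→###.#/..#.#
ply 2, H at ####./..##. | H10=-1→####./####.*
ply 3, V at ####./####. | V04=+1→#####/#####*
ply 4: #####/##### is terminal -1 (H); from ###../..#.. depth 10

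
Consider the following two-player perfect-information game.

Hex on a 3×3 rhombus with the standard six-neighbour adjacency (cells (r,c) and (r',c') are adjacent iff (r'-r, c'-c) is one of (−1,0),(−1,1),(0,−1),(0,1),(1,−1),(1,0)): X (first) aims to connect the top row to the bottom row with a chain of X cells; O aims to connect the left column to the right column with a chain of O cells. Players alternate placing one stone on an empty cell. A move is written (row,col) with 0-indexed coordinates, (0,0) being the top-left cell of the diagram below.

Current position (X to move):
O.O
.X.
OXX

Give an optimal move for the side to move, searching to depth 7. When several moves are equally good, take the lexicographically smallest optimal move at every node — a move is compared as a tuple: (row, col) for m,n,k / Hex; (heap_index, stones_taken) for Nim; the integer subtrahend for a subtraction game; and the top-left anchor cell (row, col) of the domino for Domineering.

X's best at [O.O/.X./OXX]: (0,1)

p1 X@[O.O/.X./OXX]: (0,1)[OXO/.X./OXX]+1* (1,0)[O.O/XX./OXX]-1 (1,2)[O.O/.XX/OXX]-1
p2 O@[OXO/.X./OXX] terminal -1; root [O.O/.X./OXX] d7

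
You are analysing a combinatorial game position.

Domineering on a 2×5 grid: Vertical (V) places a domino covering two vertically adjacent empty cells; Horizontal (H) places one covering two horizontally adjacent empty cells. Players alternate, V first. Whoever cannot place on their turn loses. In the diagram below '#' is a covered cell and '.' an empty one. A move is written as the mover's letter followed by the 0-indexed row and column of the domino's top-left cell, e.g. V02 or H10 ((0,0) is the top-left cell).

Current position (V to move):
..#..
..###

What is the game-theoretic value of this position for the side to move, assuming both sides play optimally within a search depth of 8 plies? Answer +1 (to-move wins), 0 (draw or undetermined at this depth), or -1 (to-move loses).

value(..#../..###, V) = +1

ply 1, V at ..#../..### | V00=+1→#.#../#.###*; V01=+1→.##../.####
ply 2, H at #.#../#.### | H03=-1→#.###/#.###*
ply 3, V at #.###/#.### | V01=+1→#####/#####*
ply 4: #####/##### is terminal -1 (H); from ..#../..### depth 8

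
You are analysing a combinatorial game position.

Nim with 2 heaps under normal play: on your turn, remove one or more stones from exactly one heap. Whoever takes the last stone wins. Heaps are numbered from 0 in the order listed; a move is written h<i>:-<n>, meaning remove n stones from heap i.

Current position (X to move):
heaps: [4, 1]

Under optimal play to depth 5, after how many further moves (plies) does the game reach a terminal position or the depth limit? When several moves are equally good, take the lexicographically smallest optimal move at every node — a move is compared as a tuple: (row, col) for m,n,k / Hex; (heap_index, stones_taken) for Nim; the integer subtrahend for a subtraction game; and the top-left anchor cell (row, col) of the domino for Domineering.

PV length from [(4,1)]: 3 plies

[(4,1)] X move#1: h0:-1:-1/(3,1), h0:-2:-1/(2,1), h0:-3:+1/(1,1)*, h0:-4:-1/(0,1), h1:-1:-1/(4,0)
[(1,1)] O move#2: h0:-1:-1/(0,1)*, h1:-1:-1/(1,0)
[(0,1)] X move#3: h1:-1:+1/(0,0)*
[(0,0)] end (terminal -1, O#4); searched (4,1) to 5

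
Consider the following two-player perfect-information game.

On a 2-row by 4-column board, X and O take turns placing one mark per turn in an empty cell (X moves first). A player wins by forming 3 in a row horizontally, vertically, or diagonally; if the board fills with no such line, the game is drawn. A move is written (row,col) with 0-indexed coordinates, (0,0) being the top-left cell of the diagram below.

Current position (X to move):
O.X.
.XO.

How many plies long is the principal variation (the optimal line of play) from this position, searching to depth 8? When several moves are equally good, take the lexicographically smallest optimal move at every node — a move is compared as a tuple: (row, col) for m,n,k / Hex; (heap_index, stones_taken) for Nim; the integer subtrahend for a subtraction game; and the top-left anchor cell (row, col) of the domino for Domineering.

p1 X@[O.X./.XO.]: (0,1)[OXX./.XO.]+0* (0,3)[O.XX/.XO.]+0 (1,0)[O.X./XXO.]+0 (1,3)[O.X./.XOX]+0
p2 O@[OXX./.XO.]: (0,3)[OXXO/.XO.]+0* (1,0)[OXX./OXO.]-1 (1,3)[OXX./.XOO]-1
p3 X@[OXXO/.XO.]: (1,0)[OXXO/XXO.]+0* (1,3)[OXXO/.XOX]+0
p4 O@[OXXO/XXO.]: (1,3)[OXXO/XXOO]+0*
p5 X@[OXXO/XXOO] terminal +0; root [O.X./.XO.] d8

PV length from [O.X./.XO.]: 4 plies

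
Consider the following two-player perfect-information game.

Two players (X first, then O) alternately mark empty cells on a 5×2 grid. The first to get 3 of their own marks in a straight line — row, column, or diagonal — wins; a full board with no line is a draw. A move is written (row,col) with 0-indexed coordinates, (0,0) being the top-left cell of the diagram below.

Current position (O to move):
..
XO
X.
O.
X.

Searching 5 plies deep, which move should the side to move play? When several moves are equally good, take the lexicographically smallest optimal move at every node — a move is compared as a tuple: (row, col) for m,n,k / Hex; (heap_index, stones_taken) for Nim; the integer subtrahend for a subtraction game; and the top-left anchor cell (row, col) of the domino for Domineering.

p1 O@[../XO/X./O./X.]: (0,0)[O./XO/X./O./X.]+0* (0,1)[.O/XO/X./O./X.]-1 (2,1)[../XO/XO/O./X.]-1 (3,1)[../XO/X./OO/X.]-1 (4,1)[../XO/X./O./XO]-1
p2 X@[O./XO/X./O./X.]: (0,1)[OX/XO/X./O./X.]+0* (2,1)[O./XO/XX/O./X.]+0 (3,1)[O./XO/X./OX/X.]+0 (4,1)[O./XO/X./O./XX]-1
p3 O@[OX/XO/X./O./X.]: (2,1)[OX/XO/XO/O./X.]+0* (3,1)[OX/XO/X./OO/X.]+0 (4,1)[OX/XO/X./O./XO]+0
p4 X@[OX/XO/XO/O./X.]: (3,1)[OX/XO/XO/OX/X.]+0* (4,1)[OX/XO/XO/O./XX]-1
p5 O@[OX/XO/XO/OX/X.]: (4,1)[OX/XO/XO/OX/XO]+0*
p6 X@[OX/XO/XO/OX/XO] terminal +0; root [../XO/X./O./X.] d5

O's best at [../XO/X./O./X.]: (0,0)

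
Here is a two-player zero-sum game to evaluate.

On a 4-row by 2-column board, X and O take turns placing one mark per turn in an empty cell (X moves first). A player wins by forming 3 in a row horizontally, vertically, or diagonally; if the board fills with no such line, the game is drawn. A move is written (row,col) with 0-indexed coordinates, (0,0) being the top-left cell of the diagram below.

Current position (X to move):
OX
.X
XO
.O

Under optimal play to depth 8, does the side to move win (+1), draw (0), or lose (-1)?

value(OX/.X/XO/.O, X) = 0

[OX/.X/XO/.O] X move#1: (1,0):+0/OX/XX/XO/.O*, (3,0):+0/OX/.X/XO/XO
[OX/XX/XO/.O] O move#2: (3,0):+0/OX/XX/XO/OO*
[OX/XX/XO/OO] end (terminal +0, X#3); searched OX/.X/XO/.O to 8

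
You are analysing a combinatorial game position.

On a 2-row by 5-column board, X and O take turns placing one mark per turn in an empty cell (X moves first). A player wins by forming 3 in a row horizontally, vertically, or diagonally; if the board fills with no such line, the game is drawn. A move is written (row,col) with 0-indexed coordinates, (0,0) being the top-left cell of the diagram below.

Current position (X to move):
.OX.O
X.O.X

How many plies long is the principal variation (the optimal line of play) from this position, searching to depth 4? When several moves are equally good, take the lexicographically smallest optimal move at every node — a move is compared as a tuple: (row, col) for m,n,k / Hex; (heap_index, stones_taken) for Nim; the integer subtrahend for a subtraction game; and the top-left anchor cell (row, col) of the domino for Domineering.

[.OX.O/X.O.X] X move#1: (0,0):+0/XOX.O/X.O.X*, (0,3):+0/.OXXO/X.O.X, (1,1):+0/.OX.O/XXO.X, (1,3):+0/.OX.O/X.OXX
[XOX.O/X.O.X] O move#2: (0,3):+0/XOXOO/X.O.X*, (1,1):+0/XOX.O/XOO.X, (1,3):+0/XOX.O/X.OOX
[XOXOO/X.O.X] X move#3: (1,1):+0/XOXOO/XXO.X*, (1,3):+0/XOXOO/X.OXX
[XOXOO/XXO.X] O move#4: (1,3):+0/XOXOO/XXOOX*
[XOXOO/XXOOX] end (terminal +0, X#5); searched .OX.O/X.O.X to 4

PV length from [.OX.O/X.O.X]: 4 plies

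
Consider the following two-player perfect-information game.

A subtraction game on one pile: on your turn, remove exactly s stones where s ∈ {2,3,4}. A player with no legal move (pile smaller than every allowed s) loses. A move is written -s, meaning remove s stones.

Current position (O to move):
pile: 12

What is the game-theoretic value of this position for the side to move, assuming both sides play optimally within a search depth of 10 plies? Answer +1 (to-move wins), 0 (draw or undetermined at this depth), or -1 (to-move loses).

value(12, O) = -1

p1 O@[12]: -2[10]-1* -3[9]-1 -4[8]-1
p2 X@[10]: -2[8]-1 -3[7]+1* -4[6]+1
p3 O@[7]: -2[5]-1* -3[4]-1 -4[3]-1
p4 X@[5]: -2[3]-1 -3[2]-1 -4[1]+1*
p5 O@[1] terminal -1; root [12] d10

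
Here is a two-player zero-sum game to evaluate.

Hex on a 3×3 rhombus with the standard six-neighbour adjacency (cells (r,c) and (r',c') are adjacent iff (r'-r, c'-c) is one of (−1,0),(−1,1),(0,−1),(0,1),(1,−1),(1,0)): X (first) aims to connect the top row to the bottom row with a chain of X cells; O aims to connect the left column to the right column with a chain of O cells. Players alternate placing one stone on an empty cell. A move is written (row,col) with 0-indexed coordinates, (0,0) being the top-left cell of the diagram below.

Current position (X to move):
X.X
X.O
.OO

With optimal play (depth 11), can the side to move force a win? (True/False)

p1 X@[X.X/X.O/.OO]: (0,1)[XXX/X.O/.OO]-1 (1,1)[X.X/XXO/.OO]-1 (2,0)[X.X/X.O/XOO]+1*
p2 O@[X.X/X.O/XOO] terminal -1; root [X.X/X.O/.OO] d11

X winning at [X.X/X.O/.OO]: True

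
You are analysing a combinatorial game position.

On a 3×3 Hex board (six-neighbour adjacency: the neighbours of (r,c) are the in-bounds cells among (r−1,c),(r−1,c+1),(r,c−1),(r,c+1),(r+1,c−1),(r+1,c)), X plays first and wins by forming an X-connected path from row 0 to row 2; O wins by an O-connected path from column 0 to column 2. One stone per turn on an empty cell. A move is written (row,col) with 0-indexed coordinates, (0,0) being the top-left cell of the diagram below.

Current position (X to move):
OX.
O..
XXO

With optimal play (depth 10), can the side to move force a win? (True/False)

p1 X@[OX./O../XXO]: (0,2)[OXX/O../XXO]+1* (1,1)[OX./OX./XXO]+1 (1,2)[OX./O.X/XXO]+1
p2 O@[OXX/O../XXO]: (1,1)[OXX/OO./XXO]-1* (1,2)[OXX/O.O/XXO]-1
p3 X@[OXX/OO./XXO]: (1,2)[OXX/OOX/XXO]+1*
p4 O@[OXX/OOX/XXO] terminal -1; root [OX./O../XXO] d10

X winning at [OX./O../XXO]: True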